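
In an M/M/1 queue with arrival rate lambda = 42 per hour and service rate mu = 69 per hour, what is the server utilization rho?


rho = lambda/mu = 42/69 = 0.6087

0.6087


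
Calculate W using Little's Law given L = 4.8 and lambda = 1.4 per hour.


W = L / lambda = 4.8 / 1.4 = 3.4286 hours

3.4286 hours


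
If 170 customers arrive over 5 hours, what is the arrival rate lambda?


lambda = total arrivals / time = 170 / 5 = 34.0 per hour

34.0 per hour


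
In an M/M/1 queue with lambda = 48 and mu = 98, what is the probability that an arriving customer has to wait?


P(wait) = rho = lambda/mu = 48/98 = 0.4898

0.4898


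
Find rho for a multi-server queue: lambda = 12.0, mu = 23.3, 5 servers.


rho = lambda / (c * mu) = 12.0 / (5 * 23.3) = 0.103

0.103


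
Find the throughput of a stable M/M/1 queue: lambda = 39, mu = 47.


For a stable queue (lambda < mu), throughput = lambda = 39 per hour

39 per hour


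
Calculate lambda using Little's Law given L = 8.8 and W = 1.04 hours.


lambda = L / W = 8.8 / 1.04 = 8.46 per hour

8.46 per hour


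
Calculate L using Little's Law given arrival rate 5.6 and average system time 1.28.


L = lambda * W = 5.6 * 1.28 = 7.17

7.17


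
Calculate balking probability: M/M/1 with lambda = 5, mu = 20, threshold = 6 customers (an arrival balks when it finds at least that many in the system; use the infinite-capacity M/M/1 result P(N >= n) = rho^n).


P(N >= 6) = rho^6 = (5/20)^6 = 0.0002

0.0002


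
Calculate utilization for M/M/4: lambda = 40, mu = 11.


rho = lambda/(c*mu) = 40/(4*11) = 0.9091

0.9091


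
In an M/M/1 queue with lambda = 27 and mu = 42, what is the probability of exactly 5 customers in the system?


rho = 27/42; P(n) = (1-rho)*rho^n = (1-27/42)*(27/42)^5 = 0.0392

0.0392


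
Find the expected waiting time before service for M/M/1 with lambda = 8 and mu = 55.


rho = 8/55; Wq = rho/(mu - lambda) = 0.0031 hours

0.0031 hours


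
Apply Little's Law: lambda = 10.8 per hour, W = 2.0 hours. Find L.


L = lambda * W = 10.8 * 2.0 = 21.6

21.6


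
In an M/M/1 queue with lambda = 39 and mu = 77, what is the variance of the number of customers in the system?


rho = 39/77; Var(N) = rho/(1-rho)^2 = 2.08

2.08


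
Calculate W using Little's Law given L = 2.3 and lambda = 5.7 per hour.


W = L / lambda = 2.3 / 5.7 = 0.4035 hours

0.4035 hours


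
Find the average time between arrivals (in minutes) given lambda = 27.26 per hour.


Mean interarrival time = 60/lambda = 60/27.26 = 2.2 minutes

2.2 minutes


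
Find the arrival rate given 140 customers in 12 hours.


lambda = total arrivals / time = 140 / 12 = 11.67 per hour

11.67 per hour


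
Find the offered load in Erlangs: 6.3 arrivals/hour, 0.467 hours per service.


Offered load a = lambda * E[S] = 6.3 * 0.467 = 2.94 Erlangs

2.94 Erlangs


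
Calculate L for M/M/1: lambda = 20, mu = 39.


rho = 20/39; L = rho/(1-rho) = 1.05

1.05


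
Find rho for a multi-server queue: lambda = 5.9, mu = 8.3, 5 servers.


rho = lambda / (c * mu) = 5.9 / (5 * 8.3) = 0.1422

0.1422


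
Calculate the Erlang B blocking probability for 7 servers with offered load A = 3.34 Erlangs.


B(N,A) = (A^N/N!) / sum(A^k/k!, k=0..N) with N=7, A=3.34 = 0.0333

0.0333


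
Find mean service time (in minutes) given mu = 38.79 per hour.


Mean service time = 60/mu = 60/38.79 = 1.55 minutes

1.55 minutes


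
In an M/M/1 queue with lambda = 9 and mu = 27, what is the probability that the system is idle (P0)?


P0 = 1 - rho = 1 - 9/27 = 0.6667

0.6667


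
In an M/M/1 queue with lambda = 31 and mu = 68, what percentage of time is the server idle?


Idle fraction = (1 - rho) * 100 = (1 - 31/68) * 100 = 54.4%

54.4%


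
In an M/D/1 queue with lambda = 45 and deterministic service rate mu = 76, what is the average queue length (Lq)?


M/D/1: Lq = rho^2 / (2*(1-rho)) where rho = 45/76; Lq = 0.43

0.43


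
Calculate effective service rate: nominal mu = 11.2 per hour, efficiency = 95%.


Effective rate = mu * efficiency = 11.2 * 0.95 = 10.64 per hour

10.64 per hour


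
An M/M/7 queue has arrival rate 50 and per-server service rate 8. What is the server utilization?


rho = lambda/(c*mu) = 50/(7*8) = 0.8929

0.8929


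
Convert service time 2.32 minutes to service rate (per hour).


mu = 60 / avg_service_time = 60 / 2.32 = 25.86 per hour

25.86 per hour


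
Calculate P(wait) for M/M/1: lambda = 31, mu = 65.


P(wait) = rho = lambda/mu = 31/65 = 0.4769

0.4769


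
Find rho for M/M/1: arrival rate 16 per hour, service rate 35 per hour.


rho = lambda/mu = 16/35 = 0.4571

0.4571


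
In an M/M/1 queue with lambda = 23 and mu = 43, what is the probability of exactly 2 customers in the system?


rho = 23/43; P(n) = (1-rho)*rho^n = (1-23/43)*(23/43)^2 = 0.1331

0.1331


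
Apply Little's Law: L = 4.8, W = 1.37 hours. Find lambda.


lambda = L / W = 4.8 / 1.37 = 3.5 per hour

3.5 per hour


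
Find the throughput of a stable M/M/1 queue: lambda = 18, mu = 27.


For a stable queue (lambda < mu), throughput = lambda = 18 per hour

18 per hour


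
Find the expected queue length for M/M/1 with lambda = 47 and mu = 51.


rho = 47/51; Lq = rho^2/(1-rho) = 10.83

10.83


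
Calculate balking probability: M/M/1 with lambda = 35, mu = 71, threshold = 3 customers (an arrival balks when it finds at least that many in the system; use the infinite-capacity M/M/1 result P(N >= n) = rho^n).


P(N >= 3) = rho^3 = (35/71)^3 = 0.1198

0.1198


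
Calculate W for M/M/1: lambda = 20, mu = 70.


W = 1/(mu - lambda) = 1/(70 - 20) = 0.02 hours

0.02 hours


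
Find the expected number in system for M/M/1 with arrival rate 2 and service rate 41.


rho = 2/41; L = rho/(1-rho) = 0.05

0.05


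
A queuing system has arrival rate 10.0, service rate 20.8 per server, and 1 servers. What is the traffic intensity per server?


rho = lambda / (c * mu) = 10.0 / (1 * 20.8) = 0.4808

0.4808


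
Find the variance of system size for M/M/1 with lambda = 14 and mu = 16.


rho = 14/16; Var(N) = rho/(1-rho)^2 = 56.0

56.0


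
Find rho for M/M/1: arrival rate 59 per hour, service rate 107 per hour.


rho = lambda/mu = 59/107 = 0.5514

0.5514


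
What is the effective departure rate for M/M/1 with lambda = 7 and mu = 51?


For a stable queue (lambda < mu), throughput = lambda = 7 per hour

7 per hour


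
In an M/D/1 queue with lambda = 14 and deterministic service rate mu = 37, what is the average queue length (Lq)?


M/D/1: Lq = rho^2 / (2*(1-rho)) where rho = 14/37; Lq = 0.12

0.12


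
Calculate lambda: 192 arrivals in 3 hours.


lambda = total arrivals / time = 192 / 3 = 64.0 per hour

64.0 per hour


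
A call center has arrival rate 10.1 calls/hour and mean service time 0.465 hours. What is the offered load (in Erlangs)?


Offered load a = lambda * E[S] = 10.1 * 0.465 = 4.7 Erlangs

4.7 Erlangs


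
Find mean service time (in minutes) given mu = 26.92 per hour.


Mean service time = 60/mu = 60/26.92 = 2.23 minutes

2.23 minutes


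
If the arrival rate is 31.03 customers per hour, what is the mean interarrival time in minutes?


Mean interarrival time = 60/lambda = 60/31.03 = 1.93 minutes

1.93 minutes


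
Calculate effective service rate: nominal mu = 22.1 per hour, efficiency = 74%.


Effective rate = mu * efficiency = 22.1 * 0.74 = 16.35 per hour

16.35 per hour


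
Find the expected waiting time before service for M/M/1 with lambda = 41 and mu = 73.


rho = 41/73; Wq = rho/(mu - lambda) = 0.0176 hours

0.0176 hours


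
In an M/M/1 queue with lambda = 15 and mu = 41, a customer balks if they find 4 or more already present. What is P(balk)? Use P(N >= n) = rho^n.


P(N >= 4) = rho^4 = (15/41)^4 = 0.0179

0.0179


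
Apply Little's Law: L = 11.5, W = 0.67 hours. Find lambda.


lambda = L / W = 11.5 / 0.67 = 17.16 per hour

17.16 per hour


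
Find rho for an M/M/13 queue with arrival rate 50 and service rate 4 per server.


rho = lambda/(c*mu) = 50/(13*4) = 0.9615

0.9615


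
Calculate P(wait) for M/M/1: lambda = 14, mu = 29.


P(wait) = rho = lambda/mu = 14/29 = 0.4828

0.4828


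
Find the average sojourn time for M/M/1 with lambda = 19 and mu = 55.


W = 1/(mu - lambda) = 1/(55 - 19) = 0.0278 hours

0.0278 hours


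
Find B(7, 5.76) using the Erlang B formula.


B(N,A) = (A^N/N!) / sum(A^k/k!, k=0..N) with N=7, A=5.76 = 0.1694

0.1694


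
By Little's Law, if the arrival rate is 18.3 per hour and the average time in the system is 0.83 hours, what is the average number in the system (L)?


L = lambda * W = 18.3 * 0.83 = 15.19

15.19


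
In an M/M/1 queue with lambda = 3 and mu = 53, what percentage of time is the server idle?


Idle fraction = (1 - rho) * 100 = (1 - 3/53) * 100 = 94.3%

94.3%


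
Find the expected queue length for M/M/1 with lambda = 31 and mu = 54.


rho = 31/54; Lq = rho^2/(1-rho) = 0.77

0.77


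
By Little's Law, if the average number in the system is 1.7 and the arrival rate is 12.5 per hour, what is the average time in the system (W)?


W = L / lambda = 1.7 / 12.5 = 0.136 hours

0.136 hours


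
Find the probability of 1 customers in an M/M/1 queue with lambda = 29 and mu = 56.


rho = 29/56; P(n) = (1-rho)*rho^n = (1-29/56)*(29/56)^1 = 0.2497

0.2497


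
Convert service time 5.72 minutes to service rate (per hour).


mu = 60 / avg_service_time = 60 / 5.72 = 10.49 per hour

10.49 per hour


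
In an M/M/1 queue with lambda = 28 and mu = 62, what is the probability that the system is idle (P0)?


P0 = 1 - rho = 1 - 28/62 = 0.5484

0.5484


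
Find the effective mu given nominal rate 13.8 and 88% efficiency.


Effective rate = mu * efficiency = 13.8 * 0.88 = 12.14 per hour

12.14 per hour


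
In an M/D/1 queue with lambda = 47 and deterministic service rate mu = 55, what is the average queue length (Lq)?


M/D/1: Lq = rho^2 / (2*(1-rho)) where rho = 47/55; Lq = 2.51

2.51


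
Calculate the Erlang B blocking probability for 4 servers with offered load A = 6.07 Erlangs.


B(N,A) = (A^N/N!) / sum(A^k/k!, k=0..N) with N=4, A=6.07 = 0.474

0.474


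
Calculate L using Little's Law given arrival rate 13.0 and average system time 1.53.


L = lambda * W = 13.0 * 1.53 = 19.89

19.89


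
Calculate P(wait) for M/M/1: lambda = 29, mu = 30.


P(wait) = rho = lambda/mu = 29/30 = 0.9667

0.9667


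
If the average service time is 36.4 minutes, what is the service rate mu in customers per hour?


mu = 60 / avg_service_time = 60 / 36.4 = 1.65 per hour

1.65 per hour


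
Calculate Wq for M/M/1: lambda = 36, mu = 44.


rho = 36/44; Wq = rho/(mu - lambda) = 0.1023 hours

0.1023 hours


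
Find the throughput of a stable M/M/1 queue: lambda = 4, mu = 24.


For a stable queue (lambda < mu), throughput = lambda = 4 per hour

4 per hour


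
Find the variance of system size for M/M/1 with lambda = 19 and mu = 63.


rho = 19/63; Var(N) = rho/(1-rho)^2 = 0.62

0.62


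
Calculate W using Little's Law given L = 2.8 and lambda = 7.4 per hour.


W = L / lambda = 2.8 / 7.4 = 0.3784 hours

0.3784 hours


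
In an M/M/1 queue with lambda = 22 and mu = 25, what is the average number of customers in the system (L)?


rho = 22/25; L = rho/(1-rho) = 7.33

7.33


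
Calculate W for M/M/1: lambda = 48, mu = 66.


W = 1/(mu - lambda) = 1/(66 - 48) = 0.0556 hours

0.0556 hours


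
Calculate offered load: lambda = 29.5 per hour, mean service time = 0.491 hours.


Offered load a = lambda * E[S] = 29.5 * 0.491 = 14.48 Erlangs

14.48 Erlangs


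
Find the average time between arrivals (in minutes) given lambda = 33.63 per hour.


Mean interarrival time = 60/lambda = 60/33.63 = 1.78 minutes

1.78 minutes


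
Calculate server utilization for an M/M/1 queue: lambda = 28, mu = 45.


rho = lambda/mu = 28/45 = 0.6222

0.6222


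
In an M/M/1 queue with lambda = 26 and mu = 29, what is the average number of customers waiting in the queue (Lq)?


rho = 26/29; Lq = rho^2/(1-rho) = 7.77

7.77


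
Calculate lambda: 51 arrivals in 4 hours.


lambda = total arrivals / time = 51 / 4 = 12.75 per hour

12.75 per hour


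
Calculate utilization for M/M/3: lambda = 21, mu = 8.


rho = lambda/(c*mu) = 21/(3*8) = 0.875

0.875


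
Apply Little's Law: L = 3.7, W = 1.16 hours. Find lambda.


lambda = L / W = 3.7 / 1.16 = 3.19 per hour

3.19 per hour


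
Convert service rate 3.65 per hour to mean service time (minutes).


Mean service time = 60/mu = 60/3.65 = 16.44 minutes

16.44 minutes


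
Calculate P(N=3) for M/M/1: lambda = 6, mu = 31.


rho = 6/31; P(n) = (1-rho)*rho^n = (1-6/31)*(6/31)^3 = 0.0058

0.0058


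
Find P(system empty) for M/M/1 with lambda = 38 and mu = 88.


P0 = 1 - rho = 1 - 38/88 = 0.5682

0.5682


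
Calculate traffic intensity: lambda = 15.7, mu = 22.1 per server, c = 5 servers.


rho = lambda / (c * mu) = 15.7 / (5 * 22.1) = 0.1421

0.1421


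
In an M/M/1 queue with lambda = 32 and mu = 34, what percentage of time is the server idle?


Idle fraction = (1 - rho) * 100 = (1 - 32/34) * 100 = 5.9%

5.9%


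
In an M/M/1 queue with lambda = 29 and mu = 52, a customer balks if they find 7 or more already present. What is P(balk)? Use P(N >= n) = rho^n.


P(N >= 7) = rho^7 = (29/52)^7 = 0.0168

0.0168


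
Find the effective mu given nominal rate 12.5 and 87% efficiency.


Effective rate = mu * efficiency = 12.5 * 0.87 = 10.88 per hour

10.88 per hour


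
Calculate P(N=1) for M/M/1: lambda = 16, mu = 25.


rho = 16/25; P(n) = (1-rho)*rho^n = (1-16/25)*(16/25)^1 = 0.2304

0.2304


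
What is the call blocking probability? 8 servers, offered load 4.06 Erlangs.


B(N,A) = (A^N/N!) / sum(A^k/k!, k=0..N) with N=8, A=4.06 = 0.0323

0.0323


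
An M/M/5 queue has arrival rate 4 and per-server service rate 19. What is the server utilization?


rho = lambda/(c*mu) = 4/(5*19) = 0.0421

0.0421


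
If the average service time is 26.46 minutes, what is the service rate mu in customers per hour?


mu = 60 / avg_service_time = 60 / 26.46 = 2.27 per hour

2.27 per hour


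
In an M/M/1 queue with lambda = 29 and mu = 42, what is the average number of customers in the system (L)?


rho = 29/42; L = rho/(1-rho) = 2.23

2.23


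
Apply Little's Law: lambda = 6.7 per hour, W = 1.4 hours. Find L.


L = lambda * W = 6.7 * 1.4 = 9.38

9.38


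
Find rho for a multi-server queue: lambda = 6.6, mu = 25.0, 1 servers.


rho = lambda / (c * mu) = 6.6 / (1 * 25.0) = 0.264

0.264


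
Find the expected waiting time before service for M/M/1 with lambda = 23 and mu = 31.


rho = 23/31; Wq = rho/(mu - lambda) = 0.0927 hours

0.0927 hours


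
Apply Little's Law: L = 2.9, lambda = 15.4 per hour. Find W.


W = L / lambda = 2.9 / 15.4 = 0.1883 hours

0.1883 hours


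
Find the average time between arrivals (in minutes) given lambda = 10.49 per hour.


Mean interarrival time = 60/lambda = 60/10.49 = 5.72 minutes

5.72 minutes


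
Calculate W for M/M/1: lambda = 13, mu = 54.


W = 1/(mu - lambda) = 1/(54 - 13) = 0.0244 hours

0.0244 hours


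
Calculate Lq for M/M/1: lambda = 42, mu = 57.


rho = 42/57; Lq = rho^2/(1-rho) = 2.06

2.06


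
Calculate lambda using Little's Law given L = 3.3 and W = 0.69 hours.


lambda = L / W = 3.3 / 0.69 = 4.78 per hour

4.78 per hour


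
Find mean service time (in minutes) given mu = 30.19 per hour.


Mean service time = 60/mu = 60/30.19 = 1.99 minutes

1.99 minutes


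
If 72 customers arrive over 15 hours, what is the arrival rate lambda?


lambda = total arrivals / time = 72 / 15 = 4.8 per hour

4.8 per hour


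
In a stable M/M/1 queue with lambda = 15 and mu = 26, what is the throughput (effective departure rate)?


For a stable queue (lambda < mu), throughput = lambda = 15 per hour

15 per hour


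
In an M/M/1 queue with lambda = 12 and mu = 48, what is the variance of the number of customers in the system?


rho = 12/48; Var(N) = rho/(1-rho)^2 = 0.44

0.44


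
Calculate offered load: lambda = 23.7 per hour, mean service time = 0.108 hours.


Offered load a = lambda * E[S] = 23.7 * 0.108 = 2.56 Erlangs

2.56 Erlangs


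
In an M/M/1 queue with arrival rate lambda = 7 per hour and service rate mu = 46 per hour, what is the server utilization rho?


rho = lambda/mu = 7/46 = 0.1522

0.1522


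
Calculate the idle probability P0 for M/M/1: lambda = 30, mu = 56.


P0 = 1 - rho = 1 - 30/56 = 0.4643

0.4643


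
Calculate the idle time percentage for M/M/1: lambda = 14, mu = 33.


Idle fraction = (1 - rho) * 100 = (1 - 14/33) * 100 = 57.6%

57.6%


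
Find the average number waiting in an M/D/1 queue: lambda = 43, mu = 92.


M/D/1: Lq = rho^2 / (2*(1-rho)) where rho = 43/92; Lq = 0.21

0.21


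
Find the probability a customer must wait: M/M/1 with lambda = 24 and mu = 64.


P(wait) = rho = lambda/mu = 24/64 = 0.375

0.375


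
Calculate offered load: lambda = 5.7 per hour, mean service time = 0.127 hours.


Offered load a = lambda * E[S] = 5.7 * 0.127 = 0.72 Erlangs

0.72 Erlangs


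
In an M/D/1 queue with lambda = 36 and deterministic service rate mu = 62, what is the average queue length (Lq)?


M/D/1: Lq = rho^2 / (2*(1-rho)) where rho = 36/62; Lq = 0.4

0.4


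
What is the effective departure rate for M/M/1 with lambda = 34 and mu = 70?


For a stable queue (lambda < mu), throughput = lambda = 34 per hour

34 per hour


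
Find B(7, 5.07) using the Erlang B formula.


B(N,A) = (A^N/N!) / sum(A^k/k!, k=0..N) with N=7, A=5.07 = 0.1249

0.1249


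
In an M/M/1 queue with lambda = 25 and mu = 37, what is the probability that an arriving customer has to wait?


P(wait) = rho = lambda/mu = 25/37 = 0.6757

0.6757


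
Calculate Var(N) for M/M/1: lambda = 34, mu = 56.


rho = 34/56; Var(N) = rho/(1-rho)^2 = 3.93

3.93


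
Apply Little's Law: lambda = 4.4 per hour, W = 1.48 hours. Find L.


L = lambda * W = 4.4 * 1.48 = 6.51

6.51


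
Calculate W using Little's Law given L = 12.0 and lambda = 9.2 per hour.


W = L / lambda = 12.0 / 9.2 = 1.3043 hours

1.3043 hours


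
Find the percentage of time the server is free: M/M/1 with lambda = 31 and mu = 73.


Idle fraction = (1 - rho) * 100 = (1 - 31/73) * 100 = 57.5%

57.5%


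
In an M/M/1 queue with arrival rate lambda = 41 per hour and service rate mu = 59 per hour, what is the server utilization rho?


rho = lambda/mu = 41/59 = 0.6949

0.6949


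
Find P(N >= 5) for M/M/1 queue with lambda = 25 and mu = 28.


P(N >= 5) = rho^5 = (25/28)^5 = 0.5674

0.5674


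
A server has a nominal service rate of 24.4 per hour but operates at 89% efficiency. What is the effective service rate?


Effective rate = mu * efficiency = 24.4 * 0.89 = 21.72 per hour

21.72 per hour


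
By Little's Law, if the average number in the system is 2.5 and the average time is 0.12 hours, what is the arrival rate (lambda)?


lambda = L / W = 2.5 / 0.12 = 20.83 per hour

20.83 per hour


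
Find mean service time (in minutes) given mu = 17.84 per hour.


Mean service time = 60/mu = 60/17.84 = 3.36 minutes

3.36 minutes


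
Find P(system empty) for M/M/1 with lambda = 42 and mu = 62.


P0 = 1 - rho = 1 - 42/62 = 0.3226

0.3226


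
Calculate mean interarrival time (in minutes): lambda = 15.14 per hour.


Mean interarrival time = 60/lambda = 60/15.14 = 3.96 minutes

3.96 minutes


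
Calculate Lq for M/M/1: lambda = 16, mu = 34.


rho = 16/34; Lq = rho^2/(1-rho) = 0.42

0.42


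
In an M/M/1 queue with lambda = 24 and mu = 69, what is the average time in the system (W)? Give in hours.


W = 1/(mu - lambda) = 1/(69 - 24) = 0.0222 hours

0.0222 hours


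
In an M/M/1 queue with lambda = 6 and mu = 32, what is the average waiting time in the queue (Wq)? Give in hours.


rho = 6/32; Wq = rho/(mu - lambda) = 0.0072 hours

0.0072 hours


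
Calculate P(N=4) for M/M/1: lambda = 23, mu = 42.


rho = 23/42; P(n) = (1-rho)*rho^n = (1-23/42)*(23/42)^4 = 0.0407

0.0407


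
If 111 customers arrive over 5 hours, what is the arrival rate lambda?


lambda = total arrivals / time = 111 / 5 = 22.2 per hour

22.2 per hour


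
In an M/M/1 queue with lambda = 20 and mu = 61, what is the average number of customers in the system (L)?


rho = 20/61; L = rho/(1-rho) = 0.49

0.49


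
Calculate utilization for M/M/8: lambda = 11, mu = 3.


rho = lambda/(c*mu) = 11/(8*3) = 0.4583

0.4583


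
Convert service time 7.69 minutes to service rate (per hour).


mu = 60 / avg_service_time = 60 / 7.69 = 7.8 per hour

7.8 per hour


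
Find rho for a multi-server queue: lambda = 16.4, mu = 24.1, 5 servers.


rho = lambda / (c * mu) = 16.4 / (5 * 24.1) = 0.1361

0.1361


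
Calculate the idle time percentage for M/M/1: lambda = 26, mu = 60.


Idle fraction = (1 - rho) * 100 = (1 - 26/60) * 100 = 56.7%

56.7%


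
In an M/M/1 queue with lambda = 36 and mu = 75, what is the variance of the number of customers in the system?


rho = 36/75; Var(N) = rho/(1-rho)^2 = 1.78

1.78


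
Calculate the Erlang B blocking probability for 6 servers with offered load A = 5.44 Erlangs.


B(N,A) = (A^N/N!) / sum(A^k/k!, k=0..N) with N=6, A=5.44 = 0.2246

0.2246


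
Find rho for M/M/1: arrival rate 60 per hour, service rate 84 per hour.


rho = lambda/mu = 60/84 = 0.7143

0.7143


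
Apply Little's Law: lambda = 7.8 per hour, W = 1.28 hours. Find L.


L = lambda * W = 7.8 * 1.28 = 9.98

9.98


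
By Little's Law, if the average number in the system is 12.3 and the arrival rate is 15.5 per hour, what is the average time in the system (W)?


W = L / lambda = 12.3 / 15.5 = 0.7935 hours

0.7935 hours


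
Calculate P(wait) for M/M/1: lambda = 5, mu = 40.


P(wait) = rho = lambda/mu = 5/40 = 0.125

0.125


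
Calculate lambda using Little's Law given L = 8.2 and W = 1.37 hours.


lambda = L / W = 8.2 / 1.37 = 5.99 per hour

5.99 per hour


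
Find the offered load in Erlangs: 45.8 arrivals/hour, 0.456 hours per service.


Offered load a = lambda * E[S] = 45.8 * 0.456 = 20.88 Erlangs

20.88 Erlangs


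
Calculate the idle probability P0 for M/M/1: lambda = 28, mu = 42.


P0 = 1 - rho = 1 - 28/42 = 0.3333

0.3333


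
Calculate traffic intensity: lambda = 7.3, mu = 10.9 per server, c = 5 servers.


rho = lambda / (c * mu) = 7.3 / (5 * 10.9) = 0.1339

0.1339


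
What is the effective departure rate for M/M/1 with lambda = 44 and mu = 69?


For a stable queue (lambda < mu), throughput = lambda = 44 per hour

44 per hour


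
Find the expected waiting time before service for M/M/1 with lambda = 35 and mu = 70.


rho = 35/70; Wq = rho/(mu - lambda) = 0.0143 hours

0.0143 hours


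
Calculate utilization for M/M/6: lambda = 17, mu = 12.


rho = lambda/(c*mu) = 17/(6*12) = 0.2361

0.2361


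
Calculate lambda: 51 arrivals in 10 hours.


lambda = total arrivals / time = 51 / 10 = 5.1 per hour

5.1 per hour


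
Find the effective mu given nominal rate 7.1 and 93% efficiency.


Effective rate = mu * efficiency = 7.1 * 0.93 = 6.6 per hour

6.6 per hour


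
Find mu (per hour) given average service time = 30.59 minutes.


mu = 60 / avg_service_time = 60 / 30.59 = 1.96 per hour

1.96 per hour


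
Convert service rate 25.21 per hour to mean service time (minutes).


Mean service time = 60/mu = 60/25.21 = 2.38 minutes

2.38 minutes


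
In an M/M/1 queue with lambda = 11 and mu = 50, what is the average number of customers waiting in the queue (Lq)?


rho = 11/50; Lq = rho^2/(1-rho) = 0.06

0.06


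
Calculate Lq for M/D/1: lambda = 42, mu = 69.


M/D/1: Lq = rho^2 / (2*(1-rho)) where rho = 42/69; Lq = 0.47

0.47


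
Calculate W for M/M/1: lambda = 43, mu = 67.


W = 1/(mu - lambda) = 1/(67 - 43) = 0.0417 hours

0.0417 hours


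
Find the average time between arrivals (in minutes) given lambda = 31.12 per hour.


Mean interarrival time = 60/lambda = 60/31.12 = 1.93 minutes

1.93 minutes


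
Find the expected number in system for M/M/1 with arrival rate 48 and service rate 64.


rho = 48/64; L = rho/(1-rho) = 3.0

3.0


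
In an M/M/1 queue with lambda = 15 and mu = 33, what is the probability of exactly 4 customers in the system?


rho = 15/33; P(n) = (1-rho)*rho^n = (1-15/33)*(15/33)^4 = 0.0233

0.0233


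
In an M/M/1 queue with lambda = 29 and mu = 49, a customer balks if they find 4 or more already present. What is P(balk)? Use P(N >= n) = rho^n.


P(N >= 4) = rho^4 = (29/49)^4 = 0.1227

0.1227


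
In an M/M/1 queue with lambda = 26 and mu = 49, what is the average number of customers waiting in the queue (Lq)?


rho = 26/49; Lq = rho^2/(1-rho) = 0.6

0.6


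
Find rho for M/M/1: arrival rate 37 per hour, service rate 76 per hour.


rho = lambda/mu = 37/76 = 0.4868

0.4868


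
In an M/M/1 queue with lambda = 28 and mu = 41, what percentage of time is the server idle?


Idle fraction = (1 - rho) * 100 = (1 - 28/41) * 100 = 31.7%

31.7%


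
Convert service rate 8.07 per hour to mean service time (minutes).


Mean service time = 60/mu = 60/8.07 = 7.43 minutes

7.43 minutes


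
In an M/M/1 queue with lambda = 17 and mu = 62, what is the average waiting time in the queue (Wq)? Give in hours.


rho = 17/62; Wq = rho/(mu - lambda) = 0.0061 hours

0.0061 hours


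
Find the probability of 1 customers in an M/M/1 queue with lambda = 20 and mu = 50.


rho = 20/50; P(n) = (1-rho)*rho^n = (1-20/50)*(20/50)^1 = 0.24

0.24


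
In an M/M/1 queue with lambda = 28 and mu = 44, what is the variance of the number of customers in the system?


rho = 28/44; Var(N) = rho/(1-rho)^2 = 4.81

4.81


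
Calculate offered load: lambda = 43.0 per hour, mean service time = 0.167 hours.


Offered load a = lambda * E[S] = 43.0 * 0.167 = 7.18 Erlangs

7.18 Erlangs


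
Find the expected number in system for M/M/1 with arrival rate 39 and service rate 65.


rho = 39/65; L = rho/(1-rho) = 1.5

1.5


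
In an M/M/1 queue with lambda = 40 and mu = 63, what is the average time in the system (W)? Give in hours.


W = 1/(mu - lambda) = 1/(63 - 40) = 0.0435 hours

0.0435 hours


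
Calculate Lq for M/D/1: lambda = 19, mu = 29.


M/D/1: Lq = rho^2 / (2*(1-rho)) where rho = 19/29; Lq = 0.62

0.62


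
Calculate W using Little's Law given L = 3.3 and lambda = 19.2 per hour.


W = L / lambda = 3.3 / 19.2 = 0.1719 hours

0.1719 hours


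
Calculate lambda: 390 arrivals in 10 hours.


lambda = total arrivals / time = 390 / 10 = 39.0 per hour

39.0 per hour


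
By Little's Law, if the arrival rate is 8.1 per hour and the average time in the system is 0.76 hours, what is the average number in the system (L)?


L = lambda * W = 8.1 * 0.76 = 6.16

6.16


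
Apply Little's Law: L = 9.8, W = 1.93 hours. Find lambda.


lambda = L / W = 9.8 / 1.93 = 5.08 per hour

5.08 per hour


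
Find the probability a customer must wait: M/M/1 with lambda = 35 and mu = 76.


P(wait) = rho = lambda/mu = 35/76 = 0.4605

0.4605


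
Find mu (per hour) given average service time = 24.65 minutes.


mu = 60 / avg_service_time = 60 / 24.65 = 2.43 per hour

2.43 per hour


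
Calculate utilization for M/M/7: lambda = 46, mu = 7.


rho = lambda/(c*mu) = 46/(7*7) = 0.9388

0.9388


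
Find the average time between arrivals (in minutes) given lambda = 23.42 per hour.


Mean interarrival time = 60/lambda = 60/23.42 = 2.56 minutes

2.56 minutes


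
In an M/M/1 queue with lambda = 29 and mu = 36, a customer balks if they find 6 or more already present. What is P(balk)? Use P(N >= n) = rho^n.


P(N >= 6) = rho^6 = (29/36)^6 = 0.2733

0.2733


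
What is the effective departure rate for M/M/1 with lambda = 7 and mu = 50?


For a stable queue (lambda < mu), throughput = lambda = 7 per hour

7 per hour


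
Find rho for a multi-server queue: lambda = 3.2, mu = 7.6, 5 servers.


rho = lambda / (c * mu) = 3.2 / (5 * 7.6) = 0.0842

0.0842


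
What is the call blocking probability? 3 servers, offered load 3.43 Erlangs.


B(N,A) = (A^N/N!) / sum(A^k/k!, k=0..N) with N=3, A=3.43 = 0.3947

0.3947


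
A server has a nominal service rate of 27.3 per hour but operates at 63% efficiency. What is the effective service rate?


Effective rate = mu * efficiency = 27.3 * 0.63 = 17.2 per hour

17.2 per hour


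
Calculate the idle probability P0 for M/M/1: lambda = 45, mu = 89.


P0 = 1 - rho = 1 - 45/89 = 0.4944

0.4944


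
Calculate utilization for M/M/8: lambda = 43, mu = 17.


rho = lambda/(c*mu) = 43/(8*17) = 0.3162

0.3162


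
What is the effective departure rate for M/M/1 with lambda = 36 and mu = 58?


For a stable queue (lambda < mu), throughput = lambda = 36 per hour

36 per hour


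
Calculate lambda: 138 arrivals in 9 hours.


lambda = total arrivals / time = 138 / 9 = 15.33 per hour

15.33 per hour


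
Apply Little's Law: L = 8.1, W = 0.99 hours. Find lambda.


lambda = L / W = 8.1 / 0.99 = 8.18 per hour

8.18 per hour


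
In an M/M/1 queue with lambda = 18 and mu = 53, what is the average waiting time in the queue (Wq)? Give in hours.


rho = 18/53; Wq = rho/(mu - lambda) = 0.0097 hours

0.0097 hours


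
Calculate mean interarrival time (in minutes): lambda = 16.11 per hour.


Mean interarrival time = 60/lambda = 60/16.11 = 3.72 minutes

3.72 minutes


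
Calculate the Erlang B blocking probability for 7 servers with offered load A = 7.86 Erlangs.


B(N,A) = (A^N/N!) / sum(A^k/k!, k=0..N) with N=7, A=7.86 = 0.3002

0.3002


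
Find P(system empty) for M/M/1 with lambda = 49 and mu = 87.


P0 = 1 - rho = 1 - 49/87 = 0.4368

0.4368


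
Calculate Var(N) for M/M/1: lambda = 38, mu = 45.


rho = 38/45; Var(N) = rho/(1-rho)^2 = 34.9

34.9


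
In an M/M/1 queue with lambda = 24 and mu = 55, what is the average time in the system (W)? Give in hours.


W = 1/(mu - lambda) = 1/(55 - 24) = 0.0323 hours

0.0323 hours


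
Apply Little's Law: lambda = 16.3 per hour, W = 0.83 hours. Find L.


L = lambda * W = 16.3 * 0.83 = 13.53

13.53


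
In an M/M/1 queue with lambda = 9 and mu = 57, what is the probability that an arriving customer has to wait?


P(wait) = rho = lambda/mu = 9/57 = 0.1579

0.1579


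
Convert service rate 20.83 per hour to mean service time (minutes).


Mean service time = 60/mu = 60/20.83 = 2.88 minutes

2.88 minutes


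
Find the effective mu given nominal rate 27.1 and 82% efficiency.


Effective rate = mu * efficiency = 27.1 * 0.82 = 22.22 per hour

22.22 per hour


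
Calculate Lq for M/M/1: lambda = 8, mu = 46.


rho = 8/46; Lq = rho^2/(1-rho) = 0.04

0.04


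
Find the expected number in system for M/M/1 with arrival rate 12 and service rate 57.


rho = 12/57; L = rho/(1-rho) = 0.27

0.27


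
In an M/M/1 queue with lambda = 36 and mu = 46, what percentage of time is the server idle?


Idle fraction = (1 - rho) * 100 = (1 - 36/46) * 100 = 21.7%

21.7%


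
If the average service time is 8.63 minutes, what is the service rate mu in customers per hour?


mu = 60 / avg_service_time = 60 / 8.63 = 6.95 per hour

6.95 per hour


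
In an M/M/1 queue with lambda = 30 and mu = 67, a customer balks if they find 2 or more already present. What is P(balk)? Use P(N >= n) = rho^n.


P(N >= 2) = rho^2 = (30/67)^2 = 0.2005

0.2005


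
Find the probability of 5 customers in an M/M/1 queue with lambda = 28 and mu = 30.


rho = 28/30; P(n) = (1-rho)*rho^n = (1-28/30)*(28/30)^5 = 0.0472

0.0472


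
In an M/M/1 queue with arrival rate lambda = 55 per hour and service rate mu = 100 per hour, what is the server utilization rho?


rho = lambda/mu = 55/100 = 0.55

0.55


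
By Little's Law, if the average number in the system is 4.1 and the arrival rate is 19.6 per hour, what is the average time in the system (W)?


W = L / lambda = 4.1 / 19.6 = 0.2092 hours

0.2092 hours


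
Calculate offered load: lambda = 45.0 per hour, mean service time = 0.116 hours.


Offered load a = lambda * E[S] = 45.0 * 0.116 = 5.22 Erlangs

5.22 Erlangs


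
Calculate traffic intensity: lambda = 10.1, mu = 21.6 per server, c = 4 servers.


rho = lambda / (c * mu) = 10.1 / (4 * 21.6) = 0.1169

0.1169


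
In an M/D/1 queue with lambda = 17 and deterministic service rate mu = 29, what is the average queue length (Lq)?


M/D/1: Lq = rho^2 / (2*(1-rho)) where rho = 17/29; Lq = 0.42

0.42


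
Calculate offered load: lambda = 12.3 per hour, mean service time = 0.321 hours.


Offered load a = lambda * E[S] = 12.3 * 0.321 = 3.95 Erlangs

3.95 Erlangs


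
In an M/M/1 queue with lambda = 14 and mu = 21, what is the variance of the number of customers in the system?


rho = 14/21; Var(N) = rho/(1-rho)^2 = 6.0

6.0


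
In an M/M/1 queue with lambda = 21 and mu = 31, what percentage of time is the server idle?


Idle fraction = (1 - rho) * 100 = (1 - 21/31) * 100 = 32.3%

32.3%


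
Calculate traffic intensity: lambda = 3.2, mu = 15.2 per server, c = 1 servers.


rho = lambda / (c * mu) = 3.2 / (1 * 15.2) = 0.2105

0.2105


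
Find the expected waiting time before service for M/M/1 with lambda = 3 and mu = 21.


rho = 3/21; Wq = rho/(mu - lambda) = 0.0079 hours

0.0079 hours


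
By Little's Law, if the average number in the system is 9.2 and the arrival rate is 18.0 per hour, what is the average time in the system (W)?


W = L / lambda = 9.2 / 18.0 = 0.5111 hours

0.5111 hours


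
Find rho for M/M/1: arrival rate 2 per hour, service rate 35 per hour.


rho = lambda/mu = 2/35 = 0.0571

0.0571


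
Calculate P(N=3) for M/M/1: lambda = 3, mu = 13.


rho = 3/13; P(n) = (1-rho)*rho^n = (1-3/13)*(3/13)^3 = 0.0095

0.0095


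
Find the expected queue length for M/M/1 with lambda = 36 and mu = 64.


rho = 36/64; Lq = rho^2/(1-rho) = 0.72

0.72


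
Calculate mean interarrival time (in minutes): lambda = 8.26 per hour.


Mean interarrival time = 60/lambda = 60/8.26 = 7.26 minutes

7.26 minutes


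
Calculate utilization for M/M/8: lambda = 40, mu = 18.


rho = lambda/(c*mu) = 40/(8*18) = 0.2778

0.2778


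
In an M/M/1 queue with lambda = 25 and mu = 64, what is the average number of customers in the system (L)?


rho = 25/64; L = rho/(1-rho) = 0.64

0.64


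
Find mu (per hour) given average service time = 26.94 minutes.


mu = 60 / avg_service_time = 60 / 26.94 = 2.23 per hour

2.23 per hour


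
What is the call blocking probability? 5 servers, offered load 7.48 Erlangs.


B(N,A) = (A^N/N!) / sum(A^k/k!, k=0..N) with N=5, A=7.48 = 0.4519

0.4519


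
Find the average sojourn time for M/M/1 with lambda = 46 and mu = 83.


W = 1/(mu - lambda) = 1/(83 - 46) = 0.027 hours

0.027 hours


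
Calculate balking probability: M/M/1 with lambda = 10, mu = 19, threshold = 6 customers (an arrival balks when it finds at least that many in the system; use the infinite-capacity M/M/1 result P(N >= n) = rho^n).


P(N >= 6) = rho^6 = (10/19)^6 = 0.0213

0.0213


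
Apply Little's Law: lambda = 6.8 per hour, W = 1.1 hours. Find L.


L = lambda * W = 6.8 * 1.1 = 7.48

7.48


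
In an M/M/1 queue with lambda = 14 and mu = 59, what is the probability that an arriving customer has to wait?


P(wait) = rho = lambda/mu = 14/59 = 0.2373

0.2373


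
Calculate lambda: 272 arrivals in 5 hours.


lambda = total arrivals / time = 272 / 5 = 54.4 per hour

54.4 per hour


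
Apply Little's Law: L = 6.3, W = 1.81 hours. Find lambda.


lambda = L / W = 6.3 / 1.81 = 3.48 per hour

3.48 per hour


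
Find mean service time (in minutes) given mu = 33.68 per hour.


Mean service time = 60/mu = 60/33.68 = 1.78 minutes

1.78 minutes


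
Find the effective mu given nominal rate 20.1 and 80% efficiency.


Effective rate = mu * efficiency = 20.1 * 0.8 = 16.08 per hour

16.08 per hour


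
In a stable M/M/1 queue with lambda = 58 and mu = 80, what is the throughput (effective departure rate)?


For a stable queue (lambda < mu), throughput = lambda = 58 per hour

58 per hour


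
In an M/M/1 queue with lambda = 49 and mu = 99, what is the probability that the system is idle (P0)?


P0 = 1 - rho = 1 - 49/99 = 0.5051

0.5051


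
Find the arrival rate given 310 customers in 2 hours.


lambda = total arrivals / time = 310 / 2 = 155.0 per hour

155.0 per hour


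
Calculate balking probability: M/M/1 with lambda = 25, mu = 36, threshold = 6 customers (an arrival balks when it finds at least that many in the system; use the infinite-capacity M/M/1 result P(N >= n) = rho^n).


P(N >= 6) = rho^6 = (25/36)^6 = 0.1122

0.1122


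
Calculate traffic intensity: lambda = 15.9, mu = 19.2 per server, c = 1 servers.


rho = lambda / (c * mu) = 15.9 / (1 * 19.2) = 0.8281

0.8281


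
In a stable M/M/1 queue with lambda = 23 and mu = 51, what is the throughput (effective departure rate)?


For a stable queue (lambda < mu), throughput = lambda = 23 per hour

23 per hour


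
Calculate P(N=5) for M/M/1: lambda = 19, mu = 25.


rho = 19/25; P(n) = (1-rho)*rho^n = (1-19/25)*(19/25)^5 = 0.0609

0.0609


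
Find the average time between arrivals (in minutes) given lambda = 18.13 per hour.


Mean interarrival time = 60/lambda = 60/18.13 = 3.31 minutes

3.31 minutes


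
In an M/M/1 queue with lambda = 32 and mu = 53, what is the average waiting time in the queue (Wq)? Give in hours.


rho = 32/53; Wq = rho/(mu - lambda) = 0.0288 hours

0.0288 hours


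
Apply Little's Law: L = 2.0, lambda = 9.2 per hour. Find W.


W = L / lambda = 2.0 / 9.2 = 0.2174 hours

0.2174 hours


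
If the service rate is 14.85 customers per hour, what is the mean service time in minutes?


Mean service time = 60/mu = 60/14.85 = 4.04 minutes

4.04 minutes


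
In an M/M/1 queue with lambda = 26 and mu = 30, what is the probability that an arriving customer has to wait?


P(wait) = rho = lambda/mu = 26/30 = 0.8667

0.8667


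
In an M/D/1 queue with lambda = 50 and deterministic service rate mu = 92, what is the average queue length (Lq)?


M/D/1: Lq = rho^2 / (2*(1-rho)) where rho = 50/92; Lq = 0.32

0.32


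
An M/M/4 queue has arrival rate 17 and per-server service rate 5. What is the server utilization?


rho = lambda/(c*mu) = 17/(4*5) = 0.85

0.85


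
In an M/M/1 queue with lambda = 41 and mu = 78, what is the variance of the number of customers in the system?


rho = 41/78; Var(N) = rho/(1-rho)^2 = 2.34

2.34


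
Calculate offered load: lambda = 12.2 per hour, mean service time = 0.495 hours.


Offered load a = lambda * E[S] = 12.2 * 0.495 = 6.04 Erlangs

6.04 Erlangs


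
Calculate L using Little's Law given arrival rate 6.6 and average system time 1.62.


L = lambda * W = 6.6 * 1.62 = 10.69

10.69


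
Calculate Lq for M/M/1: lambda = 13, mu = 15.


rho = 13/15; Lq = rho^2/(1-rho) = 5.63

5.63


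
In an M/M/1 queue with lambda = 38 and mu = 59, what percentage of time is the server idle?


Idle fraction = (1 - rho) * 100 = (1 - 38/59) * 100 = 35.6%

35.6%
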